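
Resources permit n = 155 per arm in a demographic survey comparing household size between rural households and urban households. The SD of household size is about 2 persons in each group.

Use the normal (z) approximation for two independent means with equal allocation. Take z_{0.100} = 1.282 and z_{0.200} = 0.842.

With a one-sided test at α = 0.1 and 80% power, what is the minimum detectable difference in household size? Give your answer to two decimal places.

δ = (z_α + z_β) · √((σ₁²+σ₂²)/n)
  = (1.282 + 0.842) · √(8/155)
  = 2.124 · √0.05161
  = 2.124 · 0.2272
  = 0.4825

Minimum detectable difference ≈ 0.48 persons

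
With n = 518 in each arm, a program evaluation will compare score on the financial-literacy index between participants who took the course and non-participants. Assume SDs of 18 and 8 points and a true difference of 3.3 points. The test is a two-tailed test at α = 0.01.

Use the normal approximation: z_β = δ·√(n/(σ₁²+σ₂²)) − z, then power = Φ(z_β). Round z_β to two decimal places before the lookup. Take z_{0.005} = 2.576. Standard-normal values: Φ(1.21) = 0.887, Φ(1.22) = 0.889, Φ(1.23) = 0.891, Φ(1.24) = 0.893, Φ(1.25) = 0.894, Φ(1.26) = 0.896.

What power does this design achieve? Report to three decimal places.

z_β = δ·√(n/(σ₁²+σ₂²)) − z_{α/2}
    = 3.3 · √(518/388) − 2.576
    = 3.3 · 1.15544 − 2.576
    = 3.8130 − 2.576 = 1.2370 → 1.24
Power = Φ(1.24) = 0.893.

Power ≈ 0.893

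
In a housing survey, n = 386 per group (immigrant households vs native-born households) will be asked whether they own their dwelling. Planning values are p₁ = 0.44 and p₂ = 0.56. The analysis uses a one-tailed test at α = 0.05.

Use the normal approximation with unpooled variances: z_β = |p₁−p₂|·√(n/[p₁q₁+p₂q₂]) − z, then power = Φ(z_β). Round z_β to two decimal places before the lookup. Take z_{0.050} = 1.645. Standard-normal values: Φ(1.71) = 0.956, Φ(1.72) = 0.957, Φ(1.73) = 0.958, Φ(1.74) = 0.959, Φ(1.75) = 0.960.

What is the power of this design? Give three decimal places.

z_β = |p₁−p₂|·√(n/[p₁q₁+p₂q₂]) − z_α
    = 0.12 · √(386/0.4928) − 1.645
    = 0.12 · 27.9871 − 1.645
    = 3.3585 − 1.645 = 1.7135 → 1.71
Power = Φ(1.71) = 0.956.

Power ≈ 0.956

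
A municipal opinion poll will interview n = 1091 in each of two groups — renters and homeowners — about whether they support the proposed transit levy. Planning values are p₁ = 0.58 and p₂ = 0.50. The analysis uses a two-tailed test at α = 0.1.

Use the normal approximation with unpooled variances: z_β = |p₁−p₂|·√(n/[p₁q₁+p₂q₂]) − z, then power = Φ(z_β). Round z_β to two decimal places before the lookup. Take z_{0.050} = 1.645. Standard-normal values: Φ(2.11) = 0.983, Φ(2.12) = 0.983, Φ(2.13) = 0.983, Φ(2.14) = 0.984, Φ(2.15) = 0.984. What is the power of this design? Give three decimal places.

z_β = |p₁−p₂|·√(n/[p₁q₁+p₂q₂]) − z_{α/2}
    = 0.08 · √(1091/0.4936) − 1.645
    = 0.08 · 47.0137 − 1.645
    = 3.7611 − 1.645 = 2.1161 → 2.12
Power = Φ(2.12) = 0.983.

Power ≈ 0.983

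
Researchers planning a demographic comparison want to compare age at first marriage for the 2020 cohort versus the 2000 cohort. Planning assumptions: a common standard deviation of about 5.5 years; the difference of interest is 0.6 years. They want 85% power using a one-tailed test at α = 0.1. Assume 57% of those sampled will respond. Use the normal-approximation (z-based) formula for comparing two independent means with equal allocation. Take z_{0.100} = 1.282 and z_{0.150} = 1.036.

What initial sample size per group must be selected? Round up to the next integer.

n = (z_α + z_β)² · (σ₁² + σ₂²) / δ²
  = (1.282 + 1.036)² · (2·5.5² = 60.5) / 0.6²
  = 5.3731 · 60.5 / 0.36
  = 902.98
Adjust for 57% response: 902.98 / 0.57 = 1584.18.
Round up → n = 1585 per group.

n = 1585 per group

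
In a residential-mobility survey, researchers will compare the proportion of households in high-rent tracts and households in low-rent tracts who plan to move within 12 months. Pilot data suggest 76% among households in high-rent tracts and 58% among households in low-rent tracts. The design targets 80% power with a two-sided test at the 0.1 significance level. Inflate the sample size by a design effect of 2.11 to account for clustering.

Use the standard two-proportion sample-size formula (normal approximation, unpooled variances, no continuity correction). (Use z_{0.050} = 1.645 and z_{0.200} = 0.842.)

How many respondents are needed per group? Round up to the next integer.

n = (z_{α/2} + z_β)² · [p₁(1−p₁) + p₂(1−p₂)] / (p₁ − p₂)²
  = (1.645 + 0.842)² · (0.76·0.24 + 0.58·0.42) / (0.18)²
  = (2.487)² · (0.1824 + 0.2436) / 0.0324
  = 6.1852 · 0.4260 / 0.0324
  = 81.32
Design effect: 2.11 × 81.32 = 171.59.
Round up → n = 172 per group.

n = 172 per group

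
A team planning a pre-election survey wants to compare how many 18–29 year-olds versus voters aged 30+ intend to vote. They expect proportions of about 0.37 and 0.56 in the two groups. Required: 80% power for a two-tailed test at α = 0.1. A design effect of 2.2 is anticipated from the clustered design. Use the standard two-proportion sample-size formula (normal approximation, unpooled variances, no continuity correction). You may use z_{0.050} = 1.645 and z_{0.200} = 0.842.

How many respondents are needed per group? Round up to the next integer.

n = 181 per group

n = (z_{α/2} + z_β)² · [p₁(1−p₁) + p₂(1−p₂)] / (p₁ − p₂)²
  = (1.645 + 0.842)² · (0.37·0.63 + 0.56·0.44) / (-0.19)²
  = (2.487)² · (0.2331 + 0.2464) / 0.0361
  = 6.1852 · 0.4795 / 0.0361
  = 82.15
Design effect: 2.2 × 82.15 = 180.74.
Round up → n = 181 per group.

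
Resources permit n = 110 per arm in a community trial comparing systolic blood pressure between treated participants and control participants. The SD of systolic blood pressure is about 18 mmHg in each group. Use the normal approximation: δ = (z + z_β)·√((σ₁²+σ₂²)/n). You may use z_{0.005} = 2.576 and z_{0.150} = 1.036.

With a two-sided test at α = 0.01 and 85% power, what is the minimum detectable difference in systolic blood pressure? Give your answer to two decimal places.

δ = (z_{α/2} + z_β) · √((σ₁²+σ₂²)/n)
  = (2.576 + 1.036) · √(648/110)
  = 3.612 · √5.8909
  = 3.612 · 2.4271
  = 8.7668

Minimum detectable difference ≈ 8.77 mmHg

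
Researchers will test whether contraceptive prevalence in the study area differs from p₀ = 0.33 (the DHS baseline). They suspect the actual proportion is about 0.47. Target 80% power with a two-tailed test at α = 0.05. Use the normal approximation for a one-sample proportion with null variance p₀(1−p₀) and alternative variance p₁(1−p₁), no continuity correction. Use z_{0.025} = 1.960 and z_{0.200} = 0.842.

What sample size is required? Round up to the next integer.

n = 92

n = [z_{α/2}·√(p₀q₀) + z_β·√(p₁q₁)]² / (p₁ − p₀)²
  = [1.960·√(0.33·0.67) + 0.842·√(0.47·0.53)]² / (0.14)²
  = [1.960·0.4702 + 0.842·0.4991]² / 0.0196
  = [1.3419]² / 0.0196
  = 91.87
Round up → n = 92.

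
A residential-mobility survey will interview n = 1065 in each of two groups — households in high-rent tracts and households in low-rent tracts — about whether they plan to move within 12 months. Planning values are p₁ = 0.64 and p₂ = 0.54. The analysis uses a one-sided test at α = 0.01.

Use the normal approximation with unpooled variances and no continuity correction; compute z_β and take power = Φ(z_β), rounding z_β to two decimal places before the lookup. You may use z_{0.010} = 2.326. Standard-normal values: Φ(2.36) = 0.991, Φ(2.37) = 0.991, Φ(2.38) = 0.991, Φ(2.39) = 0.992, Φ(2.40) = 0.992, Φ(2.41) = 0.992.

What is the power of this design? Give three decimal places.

z_β = |p₁−p₂|·√(n/[p₁q₁+p₂q₂]) − z_α
    = 0.10 · √(1065/0.4788) − 2.326
    = 0.10 · 47.1626 − 2.326
    = 4.7163 − 2.326 = 2.3903 → 2.39
Power = Φ(2.39) = 0.992.

Power ≈ 0.992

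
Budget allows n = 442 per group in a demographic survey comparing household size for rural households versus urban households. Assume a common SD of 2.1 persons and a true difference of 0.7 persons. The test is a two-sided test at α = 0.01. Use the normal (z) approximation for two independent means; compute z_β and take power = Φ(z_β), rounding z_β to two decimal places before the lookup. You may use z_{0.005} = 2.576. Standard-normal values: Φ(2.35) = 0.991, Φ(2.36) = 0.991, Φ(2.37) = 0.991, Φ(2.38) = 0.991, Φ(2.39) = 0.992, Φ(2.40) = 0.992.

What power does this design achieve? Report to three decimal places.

Power ≈ 0.991

z_β = δ·√(n/(σ₁²+σ₂²)) − z_{α/2}
    = 0.7 · √(442/8.82) − 2.576
    = 0.7 · 7.07908 − 2.576
    = 4.9554 − 2.576 = 2.3794 → 2.38
Power = Φ(2.38) = 0.991.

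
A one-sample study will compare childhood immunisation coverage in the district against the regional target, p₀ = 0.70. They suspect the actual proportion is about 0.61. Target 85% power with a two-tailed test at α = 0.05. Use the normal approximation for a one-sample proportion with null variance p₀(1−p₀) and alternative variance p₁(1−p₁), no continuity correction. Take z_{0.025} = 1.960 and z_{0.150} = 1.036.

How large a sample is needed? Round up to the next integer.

n = [z_{α/2}·√(p₀q₀) + z_β·√(p₁q₁)]² / (p₁ − p₀)²
  = [1.960·√(0.70·0.30) + 1.036·√(0.61·0.39)]² / (-0.09)²
  = [1.960·0.4583 + 1.036·0.4877]² / 0.0081
  = [1.4035]² / 0.0081
  = 243.18
Round up → n = 244.

n = 244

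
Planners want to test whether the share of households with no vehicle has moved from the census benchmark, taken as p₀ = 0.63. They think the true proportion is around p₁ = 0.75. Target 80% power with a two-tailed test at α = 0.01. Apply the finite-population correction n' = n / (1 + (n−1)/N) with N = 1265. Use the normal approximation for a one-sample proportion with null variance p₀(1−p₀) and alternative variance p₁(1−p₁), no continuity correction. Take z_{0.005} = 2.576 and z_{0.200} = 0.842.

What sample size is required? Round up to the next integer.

n = [z_{α/2}·√(p₀q₀) + z_β·√(p₁q₁)]² / (p₁ − p₀)²
  = [2.576·√(0.63·0.37) + 0.842·√(0.75·0.25)]² / (0.12)²
  = [2.576·0.4828 + 0.842·0.4330]² / 0.0144
  = [1.6083]² / 0.0144
  = 179.63
Finite-population correction (N = 1265): 179.63 / (1 + (179.63 − 1)/1265) = 157.40.
Round up → n = 158.

n = 158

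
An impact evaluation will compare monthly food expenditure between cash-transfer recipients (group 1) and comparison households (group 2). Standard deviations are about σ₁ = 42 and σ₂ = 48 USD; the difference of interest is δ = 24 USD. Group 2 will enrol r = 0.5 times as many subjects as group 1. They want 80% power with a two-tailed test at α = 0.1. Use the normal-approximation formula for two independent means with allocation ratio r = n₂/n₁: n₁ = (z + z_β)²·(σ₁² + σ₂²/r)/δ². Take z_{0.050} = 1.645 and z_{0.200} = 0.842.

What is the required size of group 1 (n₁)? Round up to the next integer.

n₁ = 69

n₁ = (z_{α/2} + z_β)² · (σ₁² + σ₂²/r) / δ²
   = (1.645 + 0.842)² · (42² + 48²/0.5) / 24²
   = 6.1852 · (1764 + 4608) / 576
   = 6.1852 · 6372 / 576
   = 68.42
Round up → n₁ = 69; n₂ = r·n₁ = 0.5 × 69 = 35.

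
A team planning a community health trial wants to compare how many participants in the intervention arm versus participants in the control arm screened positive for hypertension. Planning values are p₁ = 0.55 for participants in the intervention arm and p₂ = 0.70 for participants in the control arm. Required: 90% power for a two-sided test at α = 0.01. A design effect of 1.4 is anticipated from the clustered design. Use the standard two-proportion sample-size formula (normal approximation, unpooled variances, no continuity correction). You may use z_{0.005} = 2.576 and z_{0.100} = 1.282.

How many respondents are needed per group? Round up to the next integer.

n = 424 per group

n = (z_{α/2} + z_β)² · [p₁(1−p₁) + p₂(1−p₂)] / (p₁ − p₂)²
  = (2.576 + 1.282)² · (0.55·0.45 + 0.70·0.30) / (-0.15)²
  = (3.858)² · (0.2475 + 0.2100) / 0.0225
  = 14.8842 · 0.4575 / 0.0225
  = 302.64
Design effect: 1.4 × 302.64 = 423.70.
Round up → n = 424 per group.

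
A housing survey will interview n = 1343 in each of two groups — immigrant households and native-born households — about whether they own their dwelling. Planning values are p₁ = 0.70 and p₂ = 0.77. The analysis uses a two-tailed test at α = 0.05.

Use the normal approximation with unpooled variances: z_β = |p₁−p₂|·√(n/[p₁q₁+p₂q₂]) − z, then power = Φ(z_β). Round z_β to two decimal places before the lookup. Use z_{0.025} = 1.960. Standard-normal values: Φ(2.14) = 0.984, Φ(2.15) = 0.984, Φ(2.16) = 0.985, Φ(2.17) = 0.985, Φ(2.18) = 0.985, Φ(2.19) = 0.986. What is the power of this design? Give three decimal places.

Power ≈ 0.985

z_β = |p₁−p₂|·√(n/[p₁q₁+p₂q₂]) − z_{α/2}
    = 0.07 · √(1343/0.3871) − 1.960
    = 0.07 · 58.9015 − 1.960
    = 4.1231 − 1.960 = 2.1631 → 2.16
Power = Φ(2.16) = 0.985.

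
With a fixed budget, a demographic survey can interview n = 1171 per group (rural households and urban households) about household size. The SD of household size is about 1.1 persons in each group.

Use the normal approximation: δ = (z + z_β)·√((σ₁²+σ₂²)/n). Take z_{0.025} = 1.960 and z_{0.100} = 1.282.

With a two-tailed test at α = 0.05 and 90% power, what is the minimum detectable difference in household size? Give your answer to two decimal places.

δ = (z_{α/2} + z_β) · √((σ₁²+σ₂²)/n)
  = (1.960 + 1.282) · √(2.42/1171)
  = 3.242 · √0.00207
  = 3.242 · 0.0455
  = 0.1474

Minimum detectable difference ≈ 0.15 persons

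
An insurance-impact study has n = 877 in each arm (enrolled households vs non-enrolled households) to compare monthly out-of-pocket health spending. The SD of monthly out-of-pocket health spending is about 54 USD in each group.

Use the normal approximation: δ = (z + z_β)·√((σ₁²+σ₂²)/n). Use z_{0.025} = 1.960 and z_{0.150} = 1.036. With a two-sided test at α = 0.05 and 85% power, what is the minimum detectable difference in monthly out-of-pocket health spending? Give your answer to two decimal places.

δ = (z_{α/2} + z_β) · √((σ₁²+σ₂²)/n)
  = (1.960 + 1.036) · √(5832/877)
  = 2.996 · √6.6499
  = 2.996 · 2.5787
  = 7.7259

Minimum detectable difference ≈ 7.73 USD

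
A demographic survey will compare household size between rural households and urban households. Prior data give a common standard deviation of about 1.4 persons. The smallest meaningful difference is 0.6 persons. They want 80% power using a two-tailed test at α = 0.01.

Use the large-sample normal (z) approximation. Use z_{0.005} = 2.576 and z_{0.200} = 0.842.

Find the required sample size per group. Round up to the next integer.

n = 128 per group

n = (z_{α/2} + z_β)² · (σ₁² + σ₂²) / δ²
  = (2.576 + 0.842)² · (2·1.4² = 3.92) / 0.6²
  = 11.6827 · 3.92 / 0.36
  = 127.21
Round up → n = 128 per group.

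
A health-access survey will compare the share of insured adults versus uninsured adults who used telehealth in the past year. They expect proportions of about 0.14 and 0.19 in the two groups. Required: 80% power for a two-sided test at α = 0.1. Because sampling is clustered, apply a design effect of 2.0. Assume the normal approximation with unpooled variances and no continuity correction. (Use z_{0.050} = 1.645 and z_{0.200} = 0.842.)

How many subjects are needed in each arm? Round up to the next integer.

n = 1358 per group

n = (z_{α/2} + z_β)² · [p₁(1−p₁) + p₂(1−p₂)] / (p₁ − p₂)²
  = (1.645 + 0.842)² · (0.14·0.86 + 0.19·0.81) / (-0.05)²
  = (2.487)² · (0.1204 + 0.1539) / 0.0025
  = 6.1852 · 0.2743 / 0.0025
  = 678.64
Design effect: 2.0 × 678.64 = 1357.27.
Round up → n = 1358 per group.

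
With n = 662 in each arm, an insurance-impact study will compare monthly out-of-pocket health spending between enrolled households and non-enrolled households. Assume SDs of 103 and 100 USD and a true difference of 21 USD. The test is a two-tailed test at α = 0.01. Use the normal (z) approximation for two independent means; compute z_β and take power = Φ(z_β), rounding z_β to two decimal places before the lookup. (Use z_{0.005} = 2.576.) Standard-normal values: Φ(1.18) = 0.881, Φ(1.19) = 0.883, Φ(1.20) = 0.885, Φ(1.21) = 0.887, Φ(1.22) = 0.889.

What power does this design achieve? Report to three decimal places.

Power ≈ 0.883

z_β = δ·√(n/(σ₁²+σ₂²)) − z_{α/2}
    = 21 · √(662/20609) − 2.576
    = 21 · 0.17923 − 2.576
    = 3.7637 − 2.576 = 1.1877 → 1.19
Power = Φ(1.19) = 0.883.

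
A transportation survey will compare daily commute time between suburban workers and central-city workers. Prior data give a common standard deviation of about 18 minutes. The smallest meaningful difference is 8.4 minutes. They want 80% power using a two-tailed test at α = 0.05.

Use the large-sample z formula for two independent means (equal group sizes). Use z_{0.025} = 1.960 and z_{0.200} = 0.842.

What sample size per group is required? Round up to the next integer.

n = 73 per group

n = (z_{α/2} + z_β)² · (σ₁² + σ₂²) / δ²
  = (1.960 + 0.842)² · (2·18² = 648) / 8.4²
  = 7.8512 · 648 / 70.56
  = 72.10
Round up → n = 73 per group.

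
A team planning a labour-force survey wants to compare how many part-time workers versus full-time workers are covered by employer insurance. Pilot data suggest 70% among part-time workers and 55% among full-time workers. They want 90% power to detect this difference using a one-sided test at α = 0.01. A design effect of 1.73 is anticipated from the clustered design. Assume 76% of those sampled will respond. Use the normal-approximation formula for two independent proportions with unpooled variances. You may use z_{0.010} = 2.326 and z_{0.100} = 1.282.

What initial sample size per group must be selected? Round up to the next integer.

n = (z_α + z_β)² · [p₁(1−p₁) + p₂(1−p₂)] / (p₁ − p₂)²
  = (2.326 + 1.282)² · (0.70·0.30 + 0.55·0.45) / (0.15)²
  = (3.608)² · (0.2100 + 0.2475) / 0.0225
  = 13.0177 · 0.4575 / 0.0225
  = 264.69
Design effect: 1.73 × 264.69 = 457.92.
Adjust for 76% response: 457.92 / 0.76 = 602.52.
Round up → n = 603 per group.

n = 603 per group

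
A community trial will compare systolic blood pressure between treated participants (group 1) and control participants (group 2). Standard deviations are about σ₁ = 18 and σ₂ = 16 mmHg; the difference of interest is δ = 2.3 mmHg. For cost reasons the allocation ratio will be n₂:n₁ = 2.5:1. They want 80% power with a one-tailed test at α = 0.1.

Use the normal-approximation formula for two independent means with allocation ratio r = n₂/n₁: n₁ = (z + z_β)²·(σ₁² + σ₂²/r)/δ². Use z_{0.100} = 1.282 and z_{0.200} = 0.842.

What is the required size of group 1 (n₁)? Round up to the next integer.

n₁ = 364

n₁ = (z_α + z_β)² · (σ₁² + σ₂²/r) / δ²
   = (1.282 + 0.842)² · (18² + 16²/2.5) / 2.3²
   = 4.5114 · (324 + 102.4) / 5.29
   = 4.5114 · 426.4 / 5.29
   = 363.64
Round up → n₁ = 364; n₂ = r·n₁ = 2.5 × 364 = 910.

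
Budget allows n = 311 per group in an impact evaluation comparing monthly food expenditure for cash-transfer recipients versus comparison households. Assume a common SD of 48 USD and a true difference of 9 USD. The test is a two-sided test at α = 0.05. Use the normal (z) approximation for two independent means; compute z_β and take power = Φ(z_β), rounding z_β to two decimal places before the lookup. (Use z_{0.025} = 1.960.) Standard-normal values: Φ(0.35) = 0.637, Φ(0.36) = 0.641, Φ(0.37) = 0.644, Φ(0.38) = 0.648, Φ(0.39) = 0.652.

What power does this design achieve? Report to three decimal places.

Power ≈ 0.648

z_β = δ·√(n/(σ₁²+σ₂²)) − z_{α/2}
    = 9 · √(311/4608) − 1.960
    = 9 · 0.25979 − 1.960
    = 2.3381 − 1.960 = 0.3781 → 0.38
Power = Φ(0.38) = 0.648.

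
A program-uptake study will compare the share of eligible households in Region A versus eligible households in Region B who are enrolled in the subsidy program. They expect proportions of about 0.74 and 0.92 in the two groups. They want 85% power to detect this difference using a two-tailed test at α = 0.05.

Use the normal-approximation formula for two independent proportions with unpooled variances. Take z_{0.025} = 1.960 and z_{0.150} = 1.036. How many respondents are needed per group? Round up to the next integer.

n = 74 per group

n = (z_{α/2} + z_β)² · [p₁(1−p₁) + p₂(1−p₂)] / (p₁ − p₂)²
  = (1.960 + 1.036)² · (0.74·0.26 + 0.92·0.08) / (-0.18)²
  = (2.996)² · (0.1924 + 0.0736) / 0.0324
  = 8.9760 · 0.2660 / 0.0324
  = 73.69
Round up → n = 74 per group.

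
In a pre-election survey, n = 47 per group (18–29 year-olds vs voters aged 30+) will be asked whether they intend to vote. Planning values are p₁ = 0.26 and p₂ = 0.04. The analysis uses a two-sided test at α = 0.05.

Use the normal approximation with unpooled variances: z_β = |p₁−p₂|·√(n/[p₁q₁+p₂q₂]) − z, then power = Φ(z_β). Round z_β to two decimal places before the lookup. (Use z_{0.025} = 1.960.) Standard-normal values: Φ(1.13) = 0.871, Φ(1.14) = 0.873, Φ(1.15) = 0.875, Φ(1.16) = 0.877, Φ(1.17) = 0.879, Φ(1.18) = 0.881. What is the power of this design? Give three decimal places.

z_β = |p₁−p₂|·√(n/[p₁q₁+p₂q₂]) − z_{α/2}
    = 0.22 · √(47/0.2308) − 1.960
    = 0.22 · 14.2702 − 1.960
    = 3.1395 − 1.960 = 1.1795 → 1.18
Power = Φ(1.18) = 0.881.

Power ≈ 0.881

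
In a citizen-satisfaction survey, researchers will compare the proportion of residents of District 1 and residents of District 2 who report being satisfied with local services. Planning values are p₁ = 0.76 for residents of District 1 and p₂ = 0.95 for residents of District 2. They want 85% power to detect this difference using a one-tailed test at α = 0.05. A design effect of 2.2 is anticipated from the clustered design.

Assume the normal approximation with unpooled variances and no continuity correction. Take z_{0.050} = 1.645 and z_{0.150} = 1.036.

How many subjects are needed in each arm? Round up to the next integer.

n = 101 per group

n = (z_α + z_β)² · [p₁(1−p₁) + p₂(1−p₂)] / (p₁ − p₂)²
  = (1.645 + 1.036)² · (0.76·0.24 + 0.95·0.05) / (-0.19)²
  = (2.681)² · (0.1824 + 0.0475) / 0.0361
  = 7.1878 · 0.2299 / 0.0361
  = 45.77
Design effect: 2.2 × 45.77 = 100.70.
Round up → n = 101 per group.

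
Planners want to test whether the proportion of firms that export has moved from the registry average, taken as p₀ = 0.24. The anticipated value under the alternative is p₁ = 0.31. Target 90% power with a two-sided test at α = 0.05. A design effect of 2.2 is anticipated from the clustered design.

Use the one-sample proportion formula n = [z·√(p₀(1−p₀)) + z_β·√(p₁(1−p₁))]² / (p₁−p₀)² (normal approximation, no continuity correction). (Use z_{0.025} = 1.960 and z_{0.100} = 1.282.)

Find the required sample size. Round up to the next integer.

n = 919

n = [z_{α/2}·√(p₀q₀) + z_β·√(p₁q₁)]² / (p₁ − p₀)²
  = [1.960·√(0.24·0.76) + 1.282·√(0.31·0.69)]² / (0.07)²
  = [1.960·0.4271 + 1.282·0.4625]² / 0.0049
  = [1.4300]² / 0.0049
  = 417.33
Design effect: 2.2 × 417.33 = 918.12.
Round up → n = 919.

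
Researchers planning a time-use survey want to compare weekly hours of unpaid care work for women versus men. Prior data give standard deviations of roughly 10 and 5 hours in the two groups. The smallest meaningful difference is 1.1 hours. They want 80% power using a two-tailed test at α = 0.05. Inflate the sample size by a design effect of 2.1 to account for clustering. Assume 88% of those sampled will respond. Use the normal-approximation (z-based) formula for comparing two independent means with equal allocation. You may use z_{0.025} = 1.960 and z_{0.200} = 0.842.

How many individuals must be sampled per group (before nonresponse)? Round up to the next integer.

n = 1936 per group

n = (z_{α/2} + z_β)² · (σ₁² + σ₂²) / δ²
  = (1.960 + 0.842)² · (10² + 5² = 125) / 1.1²
  = 7.8512 · 125 / 1.21
  = 811.07
Design effect: 2.1 × 811.07 = 1703.26.
Adjust for 88% response: 1703.26 / 0.88 = 1935.52.
Round up → n = 1936 per group.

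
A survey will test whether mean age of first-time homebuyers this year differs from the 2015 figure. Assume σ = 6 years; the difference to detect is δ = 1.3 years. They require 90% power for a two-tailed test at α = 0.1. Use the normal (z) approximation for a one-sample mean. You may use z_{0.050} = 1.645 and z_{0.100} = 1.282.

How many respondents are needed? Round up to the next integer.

n = (z_{α/2} + z_β)² · σ² / δ²
  = (1.645 + 1.282)² · 6² / 1.3²
  = 8.5673 · 36 / 1.69
  = 182.50
Round up → n = 183.

n = 183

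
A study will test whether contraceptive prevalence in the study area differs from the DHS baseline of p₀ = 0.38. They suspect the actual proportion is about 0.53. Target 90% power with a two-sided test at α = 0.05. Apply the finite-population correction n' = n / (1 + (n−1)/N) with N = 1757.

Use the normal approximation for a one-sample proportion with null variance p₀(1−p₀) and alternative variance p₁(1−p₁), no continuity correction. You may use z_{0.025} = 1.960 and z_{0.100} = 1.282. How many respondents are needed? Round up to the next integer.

n = [z_{α/2}·√(p₀q₀) + z_β·√(p₁q₁)]² / (p₁ − p₀)²
  = [1.960·√(0.38·0.62) + 1.282·√(0.53·0.47)]² / (0.15)²
  = [1.960·0.4854 + 1.282·0.4991]² / 0.0225
  = [1.5912]² / 0.0225
  = 112.53
Finite-population correction (N = 1757): 112.53 / (1 + (112.53 − 1)/1757) = 105.81.
Round up → n = 106.

n = 106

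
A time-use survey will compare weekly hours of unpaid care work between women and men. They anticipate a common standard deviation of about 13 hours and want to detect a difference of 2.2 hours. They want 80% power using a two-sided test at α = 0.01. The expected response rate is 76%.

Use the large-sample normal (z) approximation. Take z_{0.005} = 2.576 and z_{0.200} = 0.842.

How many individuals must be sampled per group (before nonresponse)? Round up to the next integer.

n = (z_{α/2} + z_β)² · (σ₁² + σ₂²) / δ²
  = (2.576 + 0.842)² · (2·13² = 338) / 2.2²
  = 11.6827 · 338 / 4.84
  = 815.86
Adjust for 76% response: 815.86 / 0.76 = 1073.50.
Round up → n = 1074 per group.

n = 1074 per group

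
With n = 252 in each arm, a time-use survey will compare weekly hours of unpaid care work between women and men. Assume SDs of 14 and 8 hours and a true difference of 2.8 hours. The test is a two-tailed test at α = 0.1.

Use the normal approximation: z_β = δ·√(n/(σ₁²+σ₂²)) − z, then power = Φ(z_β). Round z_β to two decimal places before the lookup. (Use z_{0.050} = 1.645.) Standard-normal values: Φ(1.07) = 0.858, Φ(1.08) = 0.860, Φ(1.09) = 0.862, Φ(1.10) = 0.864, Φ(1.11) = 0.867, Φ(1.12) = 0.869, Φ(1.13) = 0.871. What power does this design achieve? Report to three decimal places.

z_β = δ·√(n/(σ₁²+σ₂²)) − z_{α/2}
    = 2.8 · √(252/260) − 1.645
    = 2.8 · 0.98450 − 1.645
    = 2.7566 − 1.645 = 1.1116 → 1.11
Power = Φ(1.11) = 0.867.

Power ≈ 0.867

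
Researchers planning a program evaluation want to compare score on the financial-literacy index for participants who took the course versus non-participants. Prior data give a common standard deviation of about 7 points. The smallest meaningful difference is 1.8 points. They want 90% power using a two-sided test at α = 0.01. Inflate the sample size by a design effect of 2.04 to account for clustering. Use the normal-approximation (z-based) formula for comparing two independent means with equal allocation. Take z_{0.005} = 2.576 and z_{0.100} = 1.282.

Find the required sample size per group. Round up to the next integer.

n = 919 per group

n = (z_{α/2} + z_β)² · (σ₁² + σ₂²) / δ²
  = (2.576 + 1.282)² · (2·7² = 98) / 1.8²
  = 14.8842 · 98 / 3.24
  = 450.20
Design effect: 2.04 × 450.20 = 918.41.
Round up → n = 919 per group.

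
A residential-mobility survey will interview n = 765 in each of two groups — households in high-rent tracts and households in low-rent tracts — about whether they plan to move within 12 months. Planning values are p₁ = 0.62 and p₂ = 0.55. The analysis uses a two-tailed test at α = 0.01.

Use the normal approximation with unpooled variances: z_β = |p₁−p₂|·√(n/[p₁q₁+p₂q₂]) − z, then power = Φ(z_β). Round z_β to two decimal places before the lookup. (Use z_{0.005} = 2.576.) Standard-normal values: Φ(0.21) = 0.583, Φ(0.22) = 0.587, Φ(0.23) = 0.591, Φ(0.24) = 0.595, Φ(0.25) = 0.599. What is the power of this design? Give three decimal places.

z_β = |p₁−p₂|·√(n/[p₁q₁+p₂q₂]) − z_{α/2}
    = 0.07 · √(765/0.4831) − 2.576
    = 0.07 · 39.7935 − 2.576
    = 2.7855 − 2.576 = 0.2095 → 0.21
Power = Φ(0.21) = 0.583.

Power ≈ 0.583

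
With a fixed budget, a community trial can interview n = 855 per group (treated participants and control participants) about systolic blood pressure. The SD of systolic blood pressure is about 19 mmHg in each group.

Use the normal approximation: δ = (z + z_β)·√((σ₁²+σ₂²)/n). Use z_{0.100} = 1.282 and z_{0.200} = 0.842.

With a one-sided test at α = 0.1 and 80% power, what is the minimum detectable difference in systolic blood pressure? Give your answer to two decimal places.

Minimum detectable difference ≈ 1.95 mmHg

δ = (z_α + z_β) · √((σ₁²+σ₂²)/n)
  = (1.282 + 0.842) · √(722/855)
  = 2.124 · √0.84444
  = 2.124 · 0.9189
  = 1.9518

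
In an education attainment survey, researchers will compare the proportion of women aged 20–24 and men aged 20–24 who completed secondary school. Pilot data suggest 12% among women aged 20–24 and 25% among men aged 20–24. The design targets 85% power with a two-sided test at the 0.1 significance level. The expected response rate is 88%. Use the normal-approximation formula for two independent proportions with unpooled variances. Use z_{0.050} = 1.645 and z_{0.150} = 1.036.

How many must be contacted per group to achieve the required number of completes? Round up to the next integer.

n = (z_{α/2} + z_β)² · [p₁(1−p₁) + p₂(1−p₂)] / (p₁ − p₂)²
  = (1.645 + 1.036)² · (0.12·0.88 + 0.25·0.75) / (-0.13)²
  = (2.681)² · (0.1056 + 0.1875) / 0.0169
  = 7.1878 · 0.2931 / 0.0169
  = 124.66
Adjust for 88% response: 124.66 / 0.88 = 141.66.
Round up → n = 142 per group.

n = 142 per group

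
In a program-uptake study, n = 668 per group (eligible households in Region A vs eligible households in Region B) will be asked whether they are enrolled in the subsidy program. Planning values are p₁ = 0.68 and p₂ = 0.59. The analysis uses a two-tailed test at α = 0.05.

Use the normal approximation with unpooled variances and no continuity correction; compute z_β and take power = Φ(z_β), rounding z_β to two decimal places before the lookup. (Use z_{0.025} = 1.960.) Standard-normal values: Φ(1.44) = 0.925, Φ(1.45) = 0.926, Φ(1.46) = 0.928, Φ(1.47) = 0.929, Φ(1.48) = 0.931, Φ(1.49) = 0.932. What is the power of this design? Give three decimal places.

z_β = |p₁−p₂|·√(n/[p₁q₁+p₂q₂]) − z_{α/2}
    = 0.09 · √(668/0.4595) − 1.960
    = 0.09 · 38.1281 − 1.960
    = 3.4315 − 1.960 = 1.4715 → 1.47
Power = Φ(1.47) = 0.929.

Power ≈ 0.929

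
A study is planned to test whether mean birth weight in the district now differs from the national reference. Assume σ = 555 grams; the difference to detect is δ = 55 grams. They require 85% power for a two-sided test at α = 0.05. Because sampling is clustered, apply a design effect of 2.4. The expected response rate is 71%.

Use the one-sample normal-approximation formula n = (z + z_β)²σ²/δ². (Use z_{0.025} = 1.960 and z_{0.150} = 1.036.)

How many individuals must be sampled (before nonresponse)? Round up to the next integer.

n = 3090

n = (z_{α/2} + z_β)² · σ² / δ²
  = (1.960 + 1.036)² · 555² / 55²
  = 8.9760 · 308025 / 3025
  = 914.00
Design effect: 2.4 × 914.00 = 2193.59.
Adjust for 71% response: 2193.59 / 0.71 = 3089.56.
Round up → n = 3090.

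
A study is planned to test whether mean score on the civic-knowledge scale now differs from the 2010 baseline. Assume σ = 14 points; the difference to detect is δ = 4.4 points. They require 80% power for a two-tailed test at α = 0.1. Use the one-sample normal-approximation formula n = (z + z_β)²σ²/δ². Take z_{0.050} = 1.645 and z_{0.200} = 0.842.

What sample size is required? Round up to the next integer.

n = (z_{α/2} + z_β)² · σ² / δ²
  = (1.645 + 0.842)² · 14² / 4.4²
  = 6.1852 · 196 / 19.36
  = 62.62
Round up → n = 63.

n = 63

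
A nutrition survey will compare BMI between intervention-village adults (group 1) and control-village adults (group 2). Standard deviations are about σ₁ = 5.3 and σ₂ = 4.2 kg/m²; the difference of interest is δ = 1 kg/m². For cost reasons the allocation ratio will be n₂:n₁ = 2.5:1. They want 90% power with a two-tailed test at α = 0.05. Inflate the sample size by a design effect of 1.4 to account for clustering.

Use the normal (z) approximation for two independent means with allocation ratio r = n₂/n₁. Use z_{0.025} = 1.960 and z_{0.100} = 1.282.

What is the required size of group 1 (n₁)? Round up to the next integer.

n₁ = 518

n₁ = (z_{α/2} + z_β)² · (σ₁² + σ₂²/r) / δ²
   = (1.960 + 1.282)² · (5.3² + 4.2²/2.5) / 1²
   = 10.5106 · (28.09 + 7.056) / 1
   = 10.5106 · 35.146 / 1
   = 369.40
Design effect: 1.4 × 369.40 = 517.17.
Round up → n₁ = 518; n₂ = r·n₁ = 2.5 × 518 = 1295.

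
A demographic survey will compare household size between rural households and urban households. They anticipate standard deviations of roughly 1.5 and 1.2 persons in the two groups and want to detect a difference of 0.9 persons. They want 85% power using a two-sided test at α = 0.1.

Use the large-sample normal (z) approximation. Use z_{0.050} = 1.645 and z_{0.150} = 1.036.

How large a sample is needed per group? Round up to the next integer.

n = 33 per group

n = (z_{α/2} + z_β)² · (σ₁² + σ₂²) / δ²
  = (1.645 + 1.036)² · (1.5² + 1.2² = 3.69) / 0.9²
  = 7.1878 · 3.69 / 0.81
  = 32.74
Round up → n = 33 per group.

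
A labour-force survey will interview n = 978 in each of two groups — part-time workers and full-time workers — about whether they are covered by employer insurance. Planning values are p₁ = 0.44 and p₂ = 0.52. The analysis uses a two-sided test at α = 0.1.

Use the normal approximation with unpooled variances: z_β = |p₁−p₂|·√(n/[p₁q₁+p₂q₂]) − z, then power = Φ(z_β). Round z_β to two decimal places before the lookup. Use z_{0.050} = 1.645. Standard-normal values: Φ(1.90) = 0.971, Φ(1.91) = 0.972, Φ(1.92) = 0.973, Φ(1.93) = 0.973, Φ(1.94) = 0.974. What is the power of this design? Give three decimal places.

z_β = |p₁−p₂|·√(n/[p₁q₁+p₂q₂]) − z_{α/2}
    = 0.08 · √(978/0.4960) − 1.645
    = 0.08 · 44.4047 − 1.645
    = 3.5524 − 1.645 = 1.9074 → 1.91
Power = Φ(1.91) = 0.972.

Power ≈ 0.972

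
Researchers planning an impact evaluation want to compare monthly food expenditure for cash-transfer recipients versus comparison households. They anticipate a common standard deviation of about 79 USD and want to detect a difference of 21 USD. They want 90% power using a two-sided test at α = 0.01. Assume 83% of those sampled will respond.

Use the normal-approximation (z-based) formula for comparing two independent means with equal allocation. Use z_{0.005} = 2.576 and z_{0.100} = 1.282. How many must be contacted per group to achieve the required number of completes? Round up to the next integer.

n = (z_{α/2} + z_β)² · (σ₁² + σ₂²) / δ²
  = (2.576 + 1.282)² · (2·79² = 12482) / 21²
  = 14.8842 · 12482 / 441
  = 421.28
Adjust for 83% response: 421.28 / 0.83 = 507.57.
Round up → n = 508 per group.

n = 508 per group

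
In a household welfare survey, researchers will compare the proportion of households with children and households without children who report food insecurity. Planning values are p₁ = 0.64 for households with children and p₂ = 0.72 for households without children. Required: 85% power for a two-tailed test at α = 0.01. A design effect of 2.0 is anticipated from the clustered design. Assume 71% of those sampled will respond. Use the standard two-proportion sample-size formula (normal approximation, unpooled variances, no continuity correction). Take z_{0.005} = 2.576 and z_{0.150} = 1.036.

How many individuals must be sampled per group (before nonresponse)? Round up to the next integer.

n = (z_{α/2} + z_β)² · [p₁(1−p₁) + p₂(1−p₂)] / (p₁ − p₂)²
  = (2.576 + 1.036)² · (0.64·0.36 + 0.72·0.28) / (-0.08)²
  = (3.612)² · (0.2304 + 0.2016) / 0.0064
  = 13.0465 · 0.4320 / 0.0064
  = 880.64
Design effect: 2.0 × 880.64 = 1761.28.
Adjust for 71% response: 1761.28 / 0.71 = 2480.68.
Round up → n = 2481 per group.

n = 2481 per group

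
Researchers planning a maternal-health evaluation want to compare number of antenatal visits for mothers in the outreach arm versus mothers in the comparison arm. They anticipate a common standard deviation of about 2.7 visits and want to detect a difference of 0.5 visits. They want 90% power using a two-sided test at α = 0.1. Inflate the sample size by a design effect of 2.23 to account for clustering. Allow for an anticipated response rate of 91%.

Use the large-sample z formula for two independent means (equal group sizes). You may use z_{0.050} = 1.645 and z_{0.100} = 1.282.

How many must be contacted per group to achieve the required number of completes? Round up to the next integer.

n = 1225 per group

n = (z_{α/2} + z_β)² · (σ₁² + σ₂²) / δ²
  = (1.645 + 1.282)² · (2·2.7² = 14.58) / 0.5²
  = 8.5673 · 14.58 / 0.25
  = 499.65
Design effect: 2.23 × 499.65 = 1114.21.
Adjust for 91% response: 1114.21 / 0.91 = 1224.41.
Round up → n = 1225 per group.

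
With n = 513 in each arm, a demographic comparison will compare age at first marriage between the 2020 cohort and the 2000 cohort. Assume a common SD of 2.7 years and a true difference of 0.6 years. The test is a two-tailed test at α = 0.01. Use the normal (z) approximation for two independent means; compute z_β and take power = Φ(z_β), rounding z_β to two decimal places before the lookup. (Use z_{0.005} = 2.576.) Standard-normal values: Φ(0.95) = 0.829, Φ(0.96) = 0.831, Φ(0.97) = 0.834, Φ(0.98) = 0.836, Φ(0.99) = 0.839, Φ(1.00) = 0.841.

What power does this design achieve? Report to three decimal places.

Power ≈ 0.836

z_β = δ·√(n/(σ₁²+σ₂²)) − z_{α/2}
    = 0.6 · √(513/14.58) − 2.576
    = 0.6 · 5.93171 − 2.576
    = 3.5590 − 2.576 = 0.9830 → 0.98
Power = Φ(0.98) = 0.836.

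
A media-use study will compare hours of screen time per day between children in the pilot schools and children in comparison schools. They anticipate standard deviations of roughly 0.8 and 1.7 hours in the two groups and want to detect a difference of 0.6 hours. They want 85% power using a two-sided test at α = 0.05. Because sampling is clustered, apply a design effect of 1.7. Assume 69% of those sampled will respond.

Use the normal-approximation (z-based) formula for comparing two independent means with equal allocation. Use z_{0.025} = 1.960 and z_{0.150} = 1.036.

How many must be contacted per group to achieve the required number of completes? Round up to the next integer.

n = 217 per group

n = (z_{α/2} + z_β)² · (σ₁² + σ₂²) / δ²
  = (1.960 + 1.036)² · (0.8² + 1.7² = 3.53) / 0.6²
  = 8.9760 · 3.53 / 0.36
  = 88.01
Design effect: 1.7 × 88.01 = 149.63.
Adjust for 69% response: 149.63 / 0.69 = 216.85.
Round up → n = 217 per group.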